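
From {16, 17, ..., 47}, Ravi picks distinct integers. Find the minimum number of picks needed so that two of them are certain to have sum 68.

20

A set avoiding the sum 68 can contain at most one of each pair {x, 68−x}, plus the 6 elements whose complement lies outside the range or equal to its own complement.
The integers 16, …, 34 (19 of them) are such a set: any two sum to at least 16+17 = 33 and at most 33+34 = 67 < 68.
By pigeonhole, any 20th integer completes one of the 13 pairs, so 20 choices force a sum of 68.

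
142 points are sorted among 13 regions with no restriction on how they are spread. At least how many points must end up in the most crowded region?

11

By the pigeonhole principle, the 13 regions are the holes and the 142 points are the pigeons.
If every region held at most 10 points, the total would be at most 13 × 10 = 130, which is less than 142.
So some region holds at least ⌈142/13⌉ = 11 points.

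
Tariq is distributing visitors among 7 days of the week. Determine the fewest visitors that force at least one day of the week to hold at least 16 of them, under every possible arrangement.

106

With 105 visitors one could put exactly 15 in each of the 7 days of the week, and no day of the week would reach 16.
One more visitor must land in a day of the week that already has 15, giving it 16.
So 7 × 15 + 1 = 106 visitors are required.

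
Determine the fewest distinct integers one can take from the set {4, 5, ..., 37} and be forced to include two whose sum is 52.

A set avoiding the sum 52 can contain at most one of each pair {x, 52−x}, plus the 12 elements whose complement lies outside the range or equal to its own complement.
The integers 4, …, 26 (23 of them) are such a set: any two sum to at least 4+5 = 9 and at most 25+26 = 51 < 52.
By the pigeonhole principle, any 24th integer completes one of the 11 pairs, so 24 choices force a sum of 52.

24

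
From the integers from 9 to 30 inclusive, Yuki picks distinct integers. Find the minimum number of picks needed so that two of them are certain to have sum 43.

14

Group the elements by complementary pair {x, 43−x}: {13,30}, {14,29}, {15,28}, …, giving 9 two-element pairs and 4 integers whose partner 43−x falls outside [9,30].
Treating each of those 13 groups as a pigeonhole, one can pick one integer per group — 13 integers — with no two summing to 43.
The 14th integer lands in an occupied pair, forcing a sum of 43.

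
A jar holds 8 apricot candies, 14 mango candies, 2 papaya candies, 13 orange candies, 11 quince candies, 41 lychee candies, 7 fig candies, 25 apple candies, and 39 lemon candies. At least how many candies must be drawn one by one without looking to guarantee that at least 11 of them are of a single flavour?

Put each drawn candy into a box by flavour. The largest draw with every box below 11 takes min(count, 10) from each flavour; flavours with fewer than 10 contribute all they have.
Σ min(cᵢ, 10) = 8 + 10 + 2 + 10 + 10 + 10 + 7 + 10 + 10 = 77.
Draw number 77 + 1 = 78 must push one box to 11.

78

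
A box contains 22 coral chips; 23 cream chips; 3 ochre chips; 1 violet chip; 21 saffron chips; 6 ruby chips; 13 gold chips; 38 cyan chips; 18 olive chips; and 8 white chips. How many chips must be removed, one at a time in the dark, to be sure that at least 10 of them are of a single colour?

By the pigeonhole principle, put each drawn chip into a box by colour. The largest draw with every box below 10 takes min(count, 9) from each colour; colours with fewer than 9 contribute all they have.
Σ min(cᵢ, 9) = 9 + 9 + 3 + 1 + 9 + 6 + 9 + 9 + 9 + 8 = 72.
Draw number 72 + 1 = 73 must push one box to 10.

73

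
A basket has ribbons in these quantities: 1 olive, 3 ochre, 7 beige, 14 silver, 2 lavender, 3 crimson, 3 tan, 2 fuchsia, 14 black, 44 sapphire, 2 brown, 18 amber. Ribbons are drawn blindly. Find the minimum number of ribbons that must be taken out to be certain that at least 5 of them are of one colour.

37

Pigeonhole: the 12 colours are the holes; the ribbons drawn are the pigeons.
To avoid 5 of any one colour, the worst case takes at most 4 of each colour, or every ribbon of a colour that has fewer than 4.
That gives 1 + 3 + 4 + 4 + 2 + 3 + 3 + 2 + 4 + 4 + 2 + 4 = 36 ribbons with no colour reaching 5.
The next ribbon forces some colour to 5, so 36 + 1 = 37.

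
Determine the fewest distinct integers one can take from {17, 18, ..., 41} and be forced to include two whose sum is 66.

Two chosen integers sum to 66 exactly when both halves of some pair {x, 66−x} with 25 ≤ x ≤ 66−x ≤ 41 are chosen — 8 such pairs.
The remaining 9 elements (those with no distinct partner in range) can never complete a 66-sum, so the worst case takes all of them and one from each pair: 9 + 8 = 17.
By pigeonhole, the 18th integer has to be the second member of some pair, so 17 + 1 = 18.

18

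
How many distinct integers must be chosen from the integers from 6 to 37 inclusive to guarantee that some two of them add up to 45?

18

A set avoiding the sum 45 can contain at most one of each pair {x, 45−x}, plus the 2 elements whose complement lies outside the range.
The integers 6, …, 22 (17 of them) are such a set: any two sum to at least 6+7 = 13 and at most 21+22 = 43 < 45.
Any 18th integer completes one of the 15 pairs, so 18 choices force a sum of 45.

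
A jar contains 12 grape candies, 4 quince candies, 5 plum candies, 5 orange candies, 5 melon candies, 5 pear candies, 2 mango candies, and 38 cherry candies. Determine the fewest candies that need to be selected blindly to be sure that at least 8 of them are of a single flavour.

41

Put each drawn candy into a box by flavour. The largest draw with every box below 8 takes min(count, 7) from each flavour; flavours with fewer than 7 contribute all they have.
Σ min(cᵢ, 7) = 7 + 4 + 5 + 5 + 5 + 5 + 2 + 7 = 40.
Draw number 40 + 1 = 41 must push one box to 8.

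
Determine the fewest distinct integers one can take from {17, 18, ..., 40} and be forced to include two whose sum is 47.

A set avoiding the sum 47 can contain at most one of each pair {x, 47−x}, plus the 10 elements whose complement lies outside the range.
The integers 24, …, 40 (17 of them) are such a set: any two sum to at least 24+25 = 49 > 47.
Any 18th integer completes one of the 7 pairs, so 18 choices force a sum of 47.

18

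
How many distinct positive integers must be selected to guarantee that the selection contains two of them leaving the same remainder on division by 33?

The 33 residue classes mod 33 are the pigeonholes.
With 33 integers one could put 1 in each residue class and have no class reach 2.
The 34th integer pushes some class to 2, so 33·1 + 1 = 34.

34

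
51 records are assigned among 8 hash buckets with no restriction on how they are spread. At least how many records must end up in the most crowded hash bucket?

7

The 8 hash buckets are the holes and the 51 records are the pigeons.
If every hash bucket held at most 6 records, the total would be at most 8 × 6 = 48, which is less than 51.
So some hash bucket holds at least ⌈51/8⌉ = 7 records.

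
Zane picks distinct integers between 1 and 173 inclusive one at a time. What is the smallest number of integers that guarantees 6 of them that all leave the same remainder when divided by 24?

By the pigeonhole principle, the 24 residue classes mod 24 are the pigeonholes.
With 120 integers one could put 5 in each residue class and have no class reach 6.
The 121st integer pushes some class to 6, so 24·5 + 1 = 121.

121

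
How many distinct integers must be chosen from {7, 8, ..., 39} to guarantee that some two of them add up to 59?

24

Two chosen integers sum to 59 exactly when both halves of some pair {x, 59−x} with 20 ≤ x ≤ 59−x ≤ 39 are chosen — 10 such pairs.
The remaining 13 elements (those with no distinct partner in range) can never complete a 59-sum, so the worst case takes all of them and one from each pair: 13 + 10 = 23.
By pigeonhole, the 24th integer has to be the second member of some pair, so 23 + 1 = 24.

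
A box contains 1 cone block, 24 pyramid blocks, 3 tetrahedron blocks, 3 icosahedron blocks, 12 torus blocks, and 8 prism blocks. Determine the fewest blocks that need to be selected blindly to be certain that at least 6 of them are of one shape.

23

The 6 shapes are the holes; the blocks drawn are the pigeons.
To avoid 6 of any one shape, the worst case takes at most 5 of each shape, or every block of a shape that has fewer than 5.
That gives 1 + 5 + 3 + 3 + 5 + 5 = 22 blocks with no shape reaching 6.
The next block forces some shape to 6, so 22 + 1 = 23.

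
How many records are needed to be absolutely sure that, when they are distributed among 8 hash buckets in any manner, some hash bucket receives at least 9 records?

With 64 records one could put exactly 8 in each of the 8 hash buckets, and no hash bucket would reach 9.
By the pigeonhole principle, one more record must land in a hash bucket that already has 8, giving it 9.
So 8 × 8 + 1 = 65 records are required.

65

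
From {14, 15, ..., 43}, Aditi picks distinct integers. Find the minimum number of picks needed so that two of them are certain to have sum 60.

18

Group the elements by complementary pair {x, 60−x}: {17,43}, {18,42}, {19,41}, …, giving 13 two-element pairs; the single value 30 (it cannot pair with itself since the integers are distinct); and 3 integers whose partner 60−x falls outside [14,43].
By the pigeonhole principle, treating each of those 17 groups as a pigeonhole, one can pick one integer per group — 17 integers — with no two summing to 60.
The 18th integer lands in an occupied pair, forcing a sum of 60.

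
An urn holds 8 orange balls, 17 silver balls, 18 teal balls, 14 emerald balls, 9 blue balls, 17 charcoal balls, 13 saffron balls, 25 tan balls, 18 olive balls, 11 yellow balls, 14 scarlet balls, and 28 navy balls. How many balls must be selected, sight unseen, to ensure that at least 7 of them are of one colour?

73

An adversary could hand out at most 6 balls per colour: 6 + 6 + 6 + 6 + 6 + 6 + 6 + 6 + 6 + 6 + 6 + 6 = 72 balls and still no colour has 7.
One more ball lands in a colour already at 6, so 73 draws are enough and 72 are not.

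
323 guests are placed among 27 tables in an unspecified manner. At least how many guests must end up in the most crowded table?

12

By pigeonhole, the 27 tables are the holes and the 323 guests are the pigeons.
If every table held at most 11 guests, the total would be at most 27 × 11 = 297, which is less than 323.
So some table holds at least ⌈323/27⌉ = 12 guests.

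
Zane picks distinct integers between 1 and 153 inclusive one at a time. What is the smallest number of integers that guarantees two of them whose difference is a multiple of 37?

38

Integers whose pairwise differences are multiples of 37 are exactly those sharing a remainder mod 37. The 37 residue classes mod 37 are the pigeonholes.
With 37 integers one could put 1 in each residue class and have no class reach 2.
The 38th integer pushes some class to 2, so 37·1 + 1 = 38.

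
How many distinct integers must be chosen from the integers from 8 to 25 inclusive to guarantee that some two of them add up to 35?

A set avoiding the sum 35 can contain at most one of each pair {x, 35−x}, plus the 2 elements whose complement lies outside the range.
The integers 8, …, 17 (10 of them) are such a set: any two sum to at least 8+9 = 17 and at most 16+17 = 33 < 35.
Any 11th integer completes one of the 8 pairs, so 11 choices force a sum of 35.

11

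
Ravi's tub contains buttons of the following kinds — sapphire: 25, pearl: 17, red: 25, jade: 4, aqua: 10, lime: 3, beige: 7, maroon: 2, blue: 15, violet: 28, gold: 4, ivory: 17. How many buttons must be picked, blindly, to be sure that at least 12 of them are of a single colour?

An adversary could hand out at most 11 buttons per colour (6 colours run out sooner): 11 + 11 + 11 + 4 + 10 + 3 + 7 + 2 + 11 + 11 + 4 + 11 = 96 buttons and still no colour has 12.
One more button lands in a colour already at 11, so 97 draws are enough and 96 are not.

97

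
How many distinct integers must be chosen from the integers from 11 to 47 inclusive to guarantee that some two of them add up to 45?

A set avoiding the sum 45 can contain at most one of each pair {x, 45−x}, plus the 13 elements whose complement lies outside the range.
The integers 23, …, 47 (25 of them) are such a set: any two sum to at least 23+24 = 47 > 45.
By the pigeonhole principle, any 26th integer completes one of the 12 pairs, so 26 choices force a sum of 45.

26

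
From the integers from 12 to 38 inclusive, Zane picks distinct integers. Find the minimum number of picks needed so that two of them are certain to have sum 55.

17

A set avoiding the sum 55 can contain at most one of each pair {x, 55−x}, plus the 5 elements whose complement lies outside the range.
The integers 12, …, 27 (16 of them) are such a set: any two sum to at least 12+13 = 25 and at most 26+27 = 53 < 55.
By the pigeonhole principle, any 17th integer completes one of the 11 pairs, so 17 choices force a sum of 55.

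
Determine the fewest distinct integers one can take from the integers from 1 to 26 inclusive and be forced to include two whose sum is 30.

Group the elements by complementary pair {x, 30−x}: {4,26}, {5,25}, {6,24}, …, giving 11 two-element pairs, the single value 15 (it cannot pair with itself since the integers are distinct), and 3 integers whose partner 30−x falls outside [1,26].
By pigeonhole, treating each of those 15 groups as a pigeonhole, one can pick one integer per group — 15 integers — with no two summing to 30.
The 16th integer lands in an occupied pair, forcing a sum of 30.

16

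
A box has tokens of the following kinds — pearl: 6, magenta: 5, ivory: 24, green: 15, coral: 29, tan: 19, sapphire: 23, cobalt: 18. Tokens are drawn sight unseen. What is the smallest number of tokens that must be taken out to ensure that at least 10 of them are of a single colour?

66

Put each drawn token into a box by colour. The largest draw with every box below 10 takes min(count, 9) from each colour; colours with fewer than 9 contribute all they have.
Σ min(cᵢ, 9) = 6 + 5 + 9 + 9 + 9 + 9 + 9 + 9 = 65.
Draw number 65 + 1 = 66 must push one box to 10.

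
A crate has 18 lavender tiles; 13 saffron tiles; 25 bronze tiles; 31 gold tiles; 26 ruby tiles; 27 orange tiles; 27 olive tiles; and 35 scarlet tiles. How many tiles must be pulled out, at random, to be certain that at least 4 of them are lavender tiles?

188

In the worst case for collecting lavender tiles, every non-lavender tile comes out first.
There are 13 + 25 + 31 + 26 + 27 + 27 + 35 = 184 non-lavender tiles altogether.
After those, each further tile must be lavender, so 184 + 4 = 188 draws guarantee 4 lavender tiles.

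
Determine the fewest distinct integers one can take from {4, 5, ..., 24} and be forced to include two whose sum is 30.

13

Group the elements by complementary pair {x, 30−x}: {6,24}, {7,23}, {8,22}, …, giving 9 two-element pairs, the single value 15 (it cannot pair with itself since the integers are distinct), and 2 integers whose partner 30−x falls outside [4,24].
Pigeonhole: treating each of those 12 groups as a pigeonhole, one can pick one integer per group — 12 integers — with no two summing to 30.
The 13th integer lands in an occupied pair, forcing a sum of 30.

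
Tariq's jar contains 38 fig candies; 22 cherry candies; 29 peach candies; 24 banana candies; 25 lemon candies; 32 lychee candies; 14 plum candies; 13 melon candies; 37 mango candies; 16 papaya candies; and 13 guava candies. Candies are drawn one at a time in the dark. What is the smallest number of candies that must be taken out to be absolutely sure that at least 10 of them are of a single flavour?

By the pigeonhole principle, put each drawn candy into a box by flavour. The largest draw with every box below 10 takes min(count, 9) from each flavour.
Σ min(cᵢ, 9) = 9 + 9 + 9 + 9 + 9 + 9 + 9 + 9 + 9 + 9 + 9 = 99.
Draw number 99 + 1 = 100 must push one box to 10.

100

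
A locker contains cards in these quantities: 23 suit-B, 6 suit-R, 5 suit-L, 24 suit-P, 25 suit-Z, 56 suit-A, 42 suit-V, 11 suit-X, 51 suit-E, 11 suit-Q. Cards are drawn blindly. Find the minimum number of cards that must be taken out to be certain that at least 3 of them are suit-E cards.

In the worst case for collecting suit-E cards, every non-suit-E card comes out first.
There are 23 + 6 + 5 + 24 + 25 + 56 + 42 + 11 + 11 = 203 non-suit-E cards altogether.
After those, each further card must be suit-E, so 203 + 3 = 206 draws guarantee 3 suit-E cards.

206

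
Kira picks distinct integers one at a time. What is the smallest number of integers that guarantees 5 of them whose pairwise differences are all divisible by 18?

Integers whose pairwise differences are multiples of 18 are exactly those sharing a remainder mod 18. Pigeonhole: the 18 residue classes mod 18 are the pigeonholes.
With 72 integers one could put 4 in each residue class and have no class reach 5.
The 73rd integer pushes some class to 5, so 18·4 + 1 = 73.

73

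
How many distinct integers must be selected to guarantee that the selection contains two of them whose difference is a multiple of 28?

29

Integers whose pairwise differences are multiples of 28 are exactly those sharing a remainder mod 28. The 28 residue classes mod 28 are the pigeonholes.
With 28 integers one could put 1 in each residue class and have no class reach 2.
The 29th integer pushes some class to 2, so 28·1 + 1 = 29.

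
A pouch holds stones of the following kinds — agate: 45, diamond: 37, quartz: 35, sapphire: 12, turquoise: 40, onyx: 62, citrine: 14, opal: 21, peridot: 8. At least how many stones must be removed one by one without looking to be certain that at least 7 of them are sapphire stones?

269

In the worst case for collecting sapphire stones, every non-sapphire stone comes out first.
There are 45 + 37 + 35 + 40 + 62 + 14 + 21 + 8 = 262 non-sapphire stones altogether.
After those, each further stone must be sapphire, so 262 + 7 = 269 draws guarantee 7 sapphire stones.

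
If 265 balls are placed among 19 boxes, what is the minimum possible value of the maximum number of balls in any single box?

14

By pigeonhole, the 19 boxes are the holes and the 265 balls are the pigeons.
If every box held at most 13 balls, the total would be at most 19 × 13 = 247, which is less than 265.
So some box holds at least ⌈265/19⌉ = 14 balls.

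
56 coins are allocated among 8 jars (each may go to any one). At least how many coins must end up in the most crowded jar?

7

The 8 jars are the holes and the 56 coins are the pigeons.
If every jar held at most 6 coins, the total would be at most 8 × 6 = 48, which is less than 56.
So some jar holds at least ⌈56/8⌉ = 7 coins.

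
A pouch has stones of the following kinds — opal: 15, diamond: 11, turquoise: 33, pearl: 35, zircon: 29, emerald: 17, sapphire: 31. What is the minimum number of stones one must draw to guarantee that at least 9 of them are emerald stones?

In the worst case for collecting emerald stones, every non-emerald stone comes out first.
There are 15 + 11 + 33 + 35 + 29 + 31 = 154 non-emerald stones altogether.
After those, each further stone must be emerald, so 154 + 9 = 163 draws guarantee 9 emerald stones.

163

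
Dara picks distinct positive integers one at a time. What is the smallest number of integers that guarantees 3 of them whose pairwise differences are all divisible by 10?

21

Integers whose pairwise differences are multiples of 10 are exactly those sharing a remainder mod 10. The 10 residue classes mod 10 are the pigeonholes.
With 20 integers one could put 2 in each residue class and have no class reach 3.
The 21st integer pushes some class to 3, so 10·2 + 1 = 21.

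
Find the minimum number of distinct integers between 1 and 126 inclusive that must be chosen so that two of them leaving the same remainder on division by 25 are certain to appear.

By pigeonhole, the 25 residue classes mod 25 are the pigeonholes.
With 25 integers one could put 1 in each residue class and have no class reach 2.
The 26th integer pushes some class to 2, so 25·1 + 1 = 26.

26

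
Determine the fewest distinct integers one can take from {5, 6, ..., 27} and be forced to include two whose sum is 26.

A set avoiding the sum 26 can contain at most one of each pair {x, 26−x}, plus the 7 elements whose complement lies outside the range or equal to its own complement.
The integers 13, …, 27 (15 of them) are such a set: any two sum to at least 13+14 = 27 > 26.
Any 16th integer completes one of the 8 pairs, so 16 choices force a sum of 26.

16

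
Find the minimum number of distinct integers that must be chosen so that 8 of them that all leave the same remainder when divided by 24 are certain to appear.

169

By pigeonhole, the 24 residue classes mod 24 are the pigeonholes.
With 168 integers one could put 7 in each residue class and have no class reach 8.
The 169th integer pushes some class to 8, so 24·7 + 1 = 169.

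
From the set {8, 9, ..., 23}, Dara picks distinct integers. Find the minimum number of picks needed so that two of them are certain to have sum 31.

9

Two chosen integers sum to 31 exactly when both halves of some pair {x, 31−x} with 8 ≤ x ≤ 31−x ≤ 23 are chosen — 8 such pairs.
Every element belongs to one of those pairs, so the worst case picks one from each: 8 integers.
The 9th integer has to be the second member of some pair, so 8 + 1 = 9.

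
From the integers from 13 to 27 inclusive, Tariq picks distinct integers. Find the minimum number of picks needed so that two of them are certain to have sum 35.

11

Group the elements by complementary pair {x, 35−x}: {13,22}, {14,21}, {15,20}, …, giving 5 two-element pairs and 5 integers whose partner 35−x falls outside [13,27].
Treating each of those 10 groups as a pigeonhole, one can pick one integer per group — 10 integers — with no two summing to 35.
The 11th integer lands in an occupied pair, forcing a sum of 35.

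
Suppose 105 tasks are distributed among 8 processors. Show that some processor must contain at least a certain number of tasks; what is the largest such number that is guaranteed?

The 8 processors are the holes and the 105 tasks are the pigeons.
If every processor held at most 13 tasks, the total would be at most 8 × 13 = 104, which is less than 105.
So some processor holds at least ⌈105/8⌉ = 14 tasks.

14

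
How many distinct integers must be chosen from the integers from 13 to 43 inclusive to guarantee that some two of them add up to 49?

A set avoiding the sum 49 can contain at most one of each pair {x, 49−x}, plus the 7 elements whose complement lies outside the range.
The integers 25, …, 43 (19 of them) are such a set: any two sum to at least 25+26 = 51 > 49.
Any 20th integer completes one of the 12 pairs, so 20 choices force a sum of 49.

20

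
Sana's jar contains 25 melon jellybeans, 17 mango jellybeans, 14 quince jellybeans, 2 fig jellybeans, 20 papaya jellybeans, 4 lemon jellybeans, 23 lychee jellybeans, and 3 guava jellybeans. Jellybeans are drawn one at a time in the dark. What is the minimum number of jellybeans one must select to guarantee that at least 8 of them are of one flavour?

Put each drawn jellybean into a box by flavour. The largest draw with every box below 8 takes min(count, 7) from each flavour; flavours with fewer than 7 contribute all they have.
Σ min(cᵢ, 7) = 7 + 7 + 7 + 2 + 7 + 4 + 7 + 3 = 44.
Draw number 44 + 1 = 45 must push one box to 8.

45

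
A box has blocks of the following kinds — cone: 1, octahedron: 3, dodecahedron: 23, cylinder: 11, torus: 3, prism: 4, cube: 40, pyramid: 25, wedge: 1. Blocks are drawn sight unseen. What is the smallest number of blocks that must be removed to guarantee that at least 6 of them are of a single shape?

An adversary could hand out at most 5 blocks per shape (5 shapes run out sooner): 1 + 3 + 5 + 5 + 3 + 4 + 5 + 5 + 1 = 32 blocks and still no shape has 6.
By the pigeonhole principle, one more block lands in a shape already at 5, so 33 draws are enough and 32 are not.

33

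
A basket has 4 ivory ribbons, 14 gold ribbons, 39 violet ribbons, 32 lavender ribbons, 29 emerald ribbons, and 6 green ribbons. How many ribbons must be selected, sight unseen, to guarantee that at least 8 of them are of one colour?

39

The 6 colours are the holes; the ribbons drawn are the pigeons.
To avoid 8 of any one colour, the worst case takes at most 7 of each colour, or every ribbon of a colour that has fewer than 7.
That gives 4 + 7 + 7 + 7 + 7 + 6 = 38 ribbons with no colour reaching 8.
The next ribbon forces some colour to 8, so 38 + 1 = 39.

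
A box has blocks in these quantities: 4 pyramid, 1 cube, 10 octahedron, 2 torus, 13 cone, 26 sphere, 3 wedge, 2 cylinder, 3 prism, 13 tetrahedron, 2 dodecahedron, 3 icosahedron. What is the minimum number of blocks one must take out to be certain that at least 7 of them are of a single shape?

45

Pigeonhole: put each drawn block into a box by shape. The largest draw with every box below 7 takes min(count, 6) from each shape; shapes with fewer than 6 contribute all they have.
Σ min(cᵢ, 6) = 4 + 1 + 6 + 2 + 6 + 6 + 3 + 2 + 3 + 6 + 2 + 3 = 44.
Draw number 44 + 1 = 45 must push one box to 7.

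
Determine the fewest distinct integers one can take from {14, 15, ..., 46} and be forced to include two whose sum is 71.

23

Two chosen integers sum to 71 exactly when both halves of some pair {x, 71−x} with 25 ≤ x ≤ 71−x ≤ 46 are chosen — 11 such pairs.
The remaining 11 elements (those with no distinct partner in range) can never complete a 71-sum, so the worst case takes all of them and one from each pair: 11 + 11 = 22.
By the pigeonhole principle, the 23rd integer has to be the second member of some pair, so 22 + 1 = 23.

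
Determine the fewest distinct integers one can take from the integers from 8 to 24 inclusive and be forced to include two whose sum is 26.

13

Two chosen integers sum to 26 exactly when both halves of some pair {x, 26−x} with 8 ≤ x ≤ 26−x ≤ 18 are chosen — 5 such pairs.
The remaining 7 elements (those with no distinct partner in range) can never complete a 26-sum, so the worst case takes all of them and one from each pair: 7 + 5 = 12.
By the pigeonhole principle, the 13th integer has to be the second member of some pair, so 12 + 1 = 13.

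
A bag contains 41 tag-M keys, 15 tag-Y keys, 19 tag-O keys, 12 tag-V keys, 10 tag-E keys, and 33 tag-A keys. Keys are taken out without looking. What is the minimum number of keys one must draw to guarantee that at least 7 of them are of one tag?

Pigeonhole: put each drawn key into a box by tag. The largest draw with every box below 7 takes min(count, 6) from each tag.
Σ min(cᵢ, 6) = 6 + 6 + 6 + 6 + 6 + 6 = 36.
Draw number 36 + 1 = 37 must push one box to 7.

37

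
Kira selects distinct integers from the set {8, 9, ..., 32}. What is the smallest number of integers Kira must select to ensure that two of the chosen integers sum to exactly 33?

17

Two chosen integers sum to 33 exactly when both halves of some pair {x, 33−x} with 8 ≤ x ≤ 33−x ≤ 25 are chosen — 9 such pairs.
The remaining 7 elements (those with no distinct partner in range) can never complete a 33-sum, so the worst case takes all of them and one from each pair: 7 + 9 = 16.
By the pigeonhole principle, the 17th integer has to be the second member of some pair, so 16 + 1 = 17.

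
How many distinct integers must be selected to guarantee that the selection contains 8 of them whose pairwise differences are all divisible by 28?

197

Integers whose pairwise differences are multiples of 28 are exactly those sharing a remainder mod 28. The 28 residue classes mod 28 are the pigeonholes.
With 196 integers one could put 7 in each residue class and have no class reach 8.
The 197th integer pushes some class to 8, so 28·7 + 1 = 197.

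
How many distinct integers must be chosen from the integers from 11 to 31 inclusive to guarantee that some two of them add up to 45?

Two chosen integers sum to 45 exactly when both halves of some pair {x, 45−x} with 14 ≤ x ≤ 45−x ≤ 31 are chosen — 9 such pairs.
The remaining 3 elements (those with no distinct partner in range) can never complete a 45-sum, so the worst case takes all of them and one from each pair: 3 + 9 = 12.
The 13th integer has to be the second member of some pair, so 12 + 1 = 13.

13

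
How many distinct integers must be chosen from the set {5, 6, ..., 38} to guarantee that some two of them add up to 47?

Two chosen integers sum to 47 exactly when both halves of some pair {x, 47−x} with 9 ≤ x ≤ 47−x ≤ 38 are chosen — 15 such pairs.
The remaining 4 elements (those with no distinct partner in range) can never complete a 47-sum, so the worst case takes all of them and one from each pair: 4 + 15 = 19.
By pigeonhole, the 20th integer has to be the second member of some pair, so 19 + 1 = 20.

20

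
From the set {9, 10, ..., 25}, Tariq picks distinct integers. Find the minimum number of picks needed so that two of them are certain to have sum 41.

13

Group the elements by complementary pair {x, 41−x}: {16,25}, {17,24}, {18,23}, …, giving 5 two-element pairs and 7 integers whose partner 41−x falls outside [9,25].
Pigeonhole: treating each of those 12 groups as a pigeonhole, one can pick one integer per group — 12 integers — with no two summing to 41.
The 13th integer lands in an occupied pair, forcing a sum of 41.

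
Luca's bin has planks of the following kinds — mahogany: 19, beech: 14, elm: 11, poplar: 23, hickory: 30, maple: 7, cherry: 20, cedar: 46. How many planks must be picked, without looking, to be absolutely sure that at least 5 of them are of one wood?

33

Pigeonhole: the 8 woods are the holes; the planks drawn are the pigeons.
To avoid 5 of any one wood, the worst case takes at most 4 of each wood.
That gives 4 + 4 + 4 + 4 + 4 + 4 + 4 + 4 = 32 planks with no wood reaching 5.
The next plank forces some wood to 5, so 32 + 1 = 33.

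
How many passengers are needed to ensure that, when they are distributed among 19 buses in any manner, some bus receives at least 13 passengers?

With 228 passengers one could put exactly 12 in each of the 19 buses, and no bus would reach 13.
Pigeonhole: one more passenger must land in a bus that already has 12, giving it 13.
So 19 × 12 + 1 = 229 passengers are required.

229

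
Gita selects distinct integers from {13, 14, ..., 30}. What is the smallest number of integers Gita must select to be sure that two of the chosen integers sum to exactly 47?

Group the elements by complementary pair {x, 47−x}: {17,30}, {18,29}, {19,28}, …, giving 7 two-element pairs and 4 integers whose partner 47−x falls outside [13,30].
By pigeonhole, treating each of those 11 groups as a pigeonhole, one can pick one integer per group — 11 integers — with no two summing to 47.
The 12th integer lands in an occupied pair, forcing a sum of 47.

12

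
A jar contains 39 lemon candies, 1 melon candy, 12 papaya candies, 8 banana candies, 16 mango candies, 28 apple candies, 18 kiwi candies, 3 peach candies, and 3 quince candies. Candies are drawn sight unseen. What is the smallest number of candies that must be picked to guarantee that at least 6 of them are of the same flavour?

By pigeonhole, put each drawn candy into a box by flavour. The largest draw with every box below 6 takes min(count, 5) from each flavour; flavours with fewer than 5 contribute all they have.
Σ min(cᵢ, 5) = 5 + 1 + 5 + 5 + 5 + 5 + 5 + 3 + 3 = 37.
Draw number 37 + 1 = 38 must push one box to 6.

38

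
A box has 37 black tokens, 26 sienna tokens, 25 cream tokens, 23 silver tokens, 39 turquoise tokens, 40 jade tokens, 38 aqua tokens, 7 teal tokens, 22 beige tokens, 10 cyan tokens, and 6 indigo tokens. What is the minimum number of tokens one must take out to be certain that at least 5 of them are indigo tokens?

272

In the worst case for collecting indigo tokens, every non-indigo token comes out first.
There are 37 + 26 + 25 + 23 + 39 + 40 + 38 + 7 + 22 + 10 = 267 non-indigo tokens altogether.
After those, each further token must be indigo, so 267 + 5 = 272 draws guarantee 5 indigo tokens.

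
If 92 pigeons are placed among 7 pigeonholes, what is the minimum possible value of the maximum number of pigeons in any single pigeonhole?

14

Pigeonhole: the 7 pigeonholes are the holes and the 92 pigeons are the pigeons.
If every pigeonhole held at most 13 pigeons, the total would be at most 7 × 13 = 91, which is less than 92.
So some pigeonhole holds at least ⌈92/7⌉ = 14 pigeons.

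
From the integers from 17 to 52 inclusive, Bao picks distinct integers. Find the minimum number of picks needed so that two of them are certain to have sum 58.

A set avoiding the sum 58 can contain at most one of each pair {x, 58−x}, plus the 12 elements whose complement lies outside the range or equal to its own complement.
The integers 29, …, 52 (24 of them) are such a set: any two sum to at least 29+30 = 59 > 58.
Pigeonhole: any 25th integer completes one of the 12 pairs, so 25 choices force a sum of 58.

25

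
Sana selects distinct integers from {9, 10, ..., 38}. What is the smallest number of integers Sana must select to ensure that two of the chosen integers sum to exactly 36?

Two chosen integers sum to 36 exactly when both halves of some pair {x, 36−x} with 9 ≤ x ≤ 36−x ≤ 27 are chosen — 9 such pairs.
The remaining 12 elements (those with no distinct partner in range) can never complete a 36-sum, so the worst case takes all of them and one from each pair: 12 + 9 = 21.
Pigeonhole: the 22nd integer has to be the second member of some pair, so 21 + 1 = 22.

22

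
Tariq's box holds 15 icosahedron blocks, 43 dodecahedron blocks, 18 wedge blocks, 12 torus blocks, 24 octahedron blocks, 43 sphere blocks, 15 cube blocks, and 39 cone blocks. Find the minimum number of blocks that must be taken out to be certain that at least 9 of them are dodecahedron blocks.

175

In the worst case for collecting dodecahedron blocks, every non-dodecahedron block comes out first.
There are 15 + 18 + 12 + 24 + 43 + 15 + 39 = 166 non-dodecahedron blocks altogether.
After those, each further block must be dodecahedron, so 166 + 9 = 175 draws guarantee 9 dodecahedron blocks.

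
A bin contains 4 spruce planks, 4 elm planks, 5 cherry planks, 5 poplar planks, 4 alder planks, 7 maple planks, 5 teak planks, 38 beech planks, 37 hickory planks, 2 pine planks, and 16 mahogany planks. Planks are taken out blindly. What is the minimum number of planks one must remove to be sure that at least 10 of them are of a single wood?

Put each drawn plank into a box by wood. The largest draw with every box below 10 takes min(count, 9) from each wood; woods with fewer than 9 contribute all they have.
Σ min(cᵢ, 9) = 4 + 4 + 5 + 5 + 4 + 7 + 5 + 9 + 9 + 2 + 9 = 63.
Draw number 63 + 1 = 64 must push one box to 10.

64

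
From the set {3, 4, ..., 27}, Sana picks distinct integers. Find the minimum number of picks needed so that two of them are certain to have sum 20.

19

A set avoiding the sum 20 can contain at most one of each pair {x, 20−x}, plus the 11 elements whose complement lies outside the range or equal to its own complement.
The integers 10, …, 27 (18 of them) are such a set: any two sum to at least 10+11 = 21 > 20.
Pigeonhole: any 19th integer completes one of the 7 pairs, so 19 choices force a sum of 20.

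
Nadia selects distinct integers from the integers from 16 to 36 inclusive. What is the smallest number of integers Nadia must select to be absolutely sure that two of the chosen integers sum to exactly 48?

A set avoiding the sum 48 can contain at most one of each pair {x, 48−x}, plus the 5 elements whose complement lies outside the range or equal to its own complement.
The integers 24, …, 36 (13 of them) are such a set: any two sum to at least 24+25 = 49 > 48.
Any 14th integer completes one of the 8 pairs, so 14 choices force a sum of 48.

14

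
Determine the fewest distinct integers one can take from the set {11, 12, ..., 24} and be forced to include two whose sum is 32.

A set avoiding the sum 32 can contain at most one of each pair {x, 32−x}, plus the 4 elements whose complement lies outside the range or equal to its own complement.
The integers 16, …, 24 (9 of them) are such a set: any two sum to at least 16+17 = 33 > 32.
Any 10th integer completes one of the 5 pairs, so 10 choices force a sum of 32.

10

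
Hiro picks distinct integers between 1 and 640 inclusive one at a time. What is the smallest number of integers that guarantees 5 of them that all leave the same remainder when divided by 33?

133

The 33 residue classes mod 33 are the pigeonholes.
With 132 integers one could put 4 in each residue class and have no class reach 5.
The 133rd integer pushes some class to 5, so 33·4 + 1 = 133.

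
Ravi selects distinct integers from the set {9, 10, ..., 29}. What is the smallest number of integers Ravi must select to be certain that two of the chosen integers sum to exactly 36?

Two chosen integers sum to 36 exactly when both halves of some pair {x, 36−x} with 9 ≤ x ≤ 36−x ≤ 27 are chosen — 9 such pairs.
The remaining 3 elements (those with no distinct partner in range) can never complete a 36-sum, so the worst case takes all of them and one from each pair: 3 + 9 = 12.
By the pigeonhole principle, the 13th integer has to be the second member of some pair, so 12 + 1 = 13.

13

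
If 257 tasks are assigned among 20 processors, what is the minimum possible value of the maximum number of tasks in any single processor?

13

The 20 processors are the holes and the 257 tasks are the pigeons.
If every processor held at most 12 tasks, the total would be at most 20 × 12 = 240, which is less than 257.
So some processor holds at least ⌈257/20⌉ = 13 tasks.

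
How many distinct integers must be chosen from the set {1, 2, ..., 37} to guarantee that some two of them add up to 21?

Two chosen integers sum to 21 exactly when both halves of some pair {x, 21−x} with 1 ≤ x ≤ 21−x ≤ 20 are chosen — 10 such pairs.
The remaining 17 elements (those with no distinct partner in range) can never complete a 21-sum, so the worst case takes all of them and one from each pair: 17 + 10 = 27.
By pigeonhole, the 28th integer has to be the second member of some pair, so 27 + 1 = 28.

28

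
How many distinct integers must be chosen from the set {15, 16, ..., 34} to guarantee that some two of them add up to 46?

Group the elements by complementary pair {x, 46−x}: {15,31}, {16,30}, {17,29}, …, giving 8 two-element pairs, the single value 23 (it cannot pair with itself since the integers are distinct), and 3 integers whose partner 46−x falls outside [15,34].
By pigeonhole, treating each of those 12 groups as a pigeonhole, one can pick one integer per group — 12 integers — with no two summing to 46.
The 13th integer lands in an occupied pair, forcing a sum of 46.

13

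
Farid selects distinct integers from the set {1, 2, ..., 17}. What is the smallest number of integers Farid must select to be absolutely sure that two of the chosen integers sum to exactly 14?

A set avoiding the sum 14 can contain at most one of each pair {x, 14−x}, plus the 5 elements whose complement lies outside the range or equal to its own complement.
The integers 7, …, 17 (11 of them) are such a set: any two sum to at least 7+8 = 15 > 14.
Pigeonhole: any 12th integer completes one of the 6 pairs, so 12 choices force a sum of 14.

12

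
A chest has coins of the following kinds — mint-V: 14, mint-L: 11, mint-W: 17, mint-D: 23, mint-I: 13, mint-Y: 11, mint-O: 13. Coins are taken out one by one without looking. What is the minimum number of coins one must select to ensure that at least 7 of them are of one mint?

An adversary could hand out at most 6 coins per mint: 6 + 6 + 6 + 6 + 6 + 6 + 6 = 42 coins and still no mint has 7.
Pigeonhole: one more coin lands in a mint already at 6, so 43 draws are enough and 42 are not.

43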